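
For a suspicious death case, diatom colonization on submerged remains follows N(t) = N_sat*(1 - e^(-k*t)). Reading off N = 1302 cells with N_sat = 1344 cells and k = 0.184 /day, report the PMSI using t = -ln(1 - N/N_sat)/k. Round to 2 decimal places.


PMSI from diatom colonization curve:
N / N_sat = 1302 / 1344 = 0.96875
1 - N/N_sat = 0.03125
ln(1 - N/N_sat) = -3.465736
t = -ln(1 - N/N_sat) / k = -(-3.465736) / 0.184 = 18.84 days

18.84


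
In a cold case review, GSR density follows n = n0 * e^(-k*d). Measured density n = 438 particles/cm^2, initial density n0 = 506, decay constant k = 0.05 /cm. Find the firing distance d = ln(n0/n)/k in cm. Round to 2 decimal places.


GSR distance calculation:
n0/n = 506 / 438 = 1.155251
ln(n0/n) = 0.144318
d = 0.144318 / 0.05 = 2.89 cm

2.89


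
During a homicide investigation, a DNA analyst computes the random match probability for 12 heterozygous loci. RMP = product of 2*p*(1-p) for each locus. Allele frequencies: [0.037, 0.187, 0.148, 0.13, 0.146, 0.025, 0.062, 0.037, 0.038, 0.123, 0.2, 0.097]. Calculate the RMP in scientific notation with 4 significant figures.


Computing RMP for 12 loci:
Locus 1: 2 * 0.037 * 0.963 = 0.071262
Locus 2: 2 * 0.187 * 0.813 = 0.304062
Locus 3: 2 * 0.148 * 0.852 = 0.252192
Locus 4: 2 * 0.13 * 0.87 = 0.2262
Locus 5: 2 * 0.146 * 0.854 = 0.249368
Locus 6: 2 * 0.025 * 0.975 = 0.04875
Locus 7: 2 * 0.062 * 0.938 = 0.116312
Locus 8: 2 * 0.037 * 0.963 = 0.071262
Locus 9: 2 * 0.038 * 0.962 = 0.073112
Locus 10: 2 * 0.123 * 0.877 = 0.215742
Locus 11: 2 * 0.2 * 0.8 = 0.32
Locus 12: 2 * 0.097 * 0.903 = 0.175182
RMP = 1.101e-10

1.101e-10


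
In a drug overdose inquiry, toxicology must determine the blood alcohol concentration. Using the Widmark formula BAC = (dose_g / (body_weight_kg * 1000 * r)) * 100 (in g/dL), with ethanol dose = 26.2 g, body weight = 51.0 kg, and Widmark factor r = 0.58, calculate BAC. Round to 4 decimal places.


Applying the Widmark formula:
BAC = (dose_g / (body_wt * 1000 * r)) * 100
Denominator = 51.0 * 1000 * 0.58 = 29580
BAC = (26.2 / 29580) * 100
BAC = 0.0886 g/dL

0.0886


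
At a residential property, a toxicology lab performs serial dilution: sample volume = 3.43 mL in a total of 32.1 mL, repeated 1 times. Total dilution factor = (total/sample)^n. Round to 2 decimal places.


Dilution factor calculation:
Single dilution = V_total / V_sample = 32.1 / 3.43 ≈ 9.358601
Number of dilutions = 1
Total DF = (32.1 / 3.43)^1 (full precision, rounded at the end) = 9.36

9.36


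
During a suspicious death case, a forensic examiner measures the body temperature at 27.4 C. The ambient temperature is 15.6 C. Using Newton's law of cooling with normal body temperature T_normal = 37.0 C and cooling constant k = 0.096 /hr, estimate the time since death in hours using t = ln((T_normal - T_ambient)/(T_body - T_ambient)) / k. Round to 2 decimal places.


Using Newton's law of cooling:
t = ln((T_normal - T_ambient) / (T_body - T_ambient)) / k
T_normal - T_ambient = 21.4
T_body - T_ambient = 11.8
Ratio = 1.813559
ln(ratio) = 0.595291
t = 0.595291 / 0.096 = 6.20 hours

6.20


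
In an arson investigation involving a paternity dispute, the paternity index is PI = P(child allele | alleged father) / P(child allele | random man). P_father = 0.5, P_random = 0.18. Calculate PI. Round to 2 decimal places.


Paternity Index calculation:
PI = P(allele|father) / P(allele|random)
PI = 0.5 / 0.18
PI = 2.78

2.78


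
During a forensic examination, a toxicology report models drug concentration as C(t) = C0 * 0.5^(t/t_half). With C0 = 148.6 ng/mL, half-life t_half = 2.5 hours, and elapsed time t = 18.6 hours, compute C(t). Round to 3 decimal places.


Drug concentration decay:
Number of half-lives = t / t_half = 18.6 / 2.5 = 7.44
Decay factor = 0.5^7.44 = 0.00575886
C(t) = 148.6 * 0.00575886 = 0.856 ng/mL

0.856


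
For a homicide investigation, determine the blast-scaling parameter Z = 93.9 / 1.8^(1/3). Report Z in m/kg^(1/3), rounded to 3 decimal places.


Scaled distance calculation:
W^(1/3) = 1.8^(1/3) = 1.21644
Z = R / W^(1/3) = 93.9 / 1.21644
Z = 77.192 m/kg^(1/3)

77.192


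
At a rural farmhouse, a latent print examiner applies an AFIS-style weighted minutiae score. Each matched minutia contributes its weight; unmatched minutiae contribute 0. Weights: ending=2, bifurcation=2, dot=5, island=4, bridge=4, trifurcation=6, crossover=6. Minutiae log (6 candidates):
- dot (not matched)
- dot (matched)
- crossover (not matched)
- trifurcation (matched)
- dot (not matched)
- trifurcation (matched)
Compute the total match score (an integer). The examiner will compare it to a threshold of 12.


Weighted minutiae match score:
  dot: not matched, +0
  dot: matched, +5 (running total 5)
  crossover: not matched, +0
  trifurcation: matched, +6 (running total 11)
  dot: not matched, +0
  trifurcation: matched, +6 (running total 17)
Total score = 17
Threshold = 12; verdict = identification

17


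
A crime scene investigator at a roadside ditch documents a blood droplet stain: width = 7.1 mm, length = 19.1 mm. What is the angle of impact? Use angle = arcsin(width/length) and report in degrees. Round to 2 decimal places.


Blood spatter impact angle calculation:
width / length = 7.1 / 19.1 = 0.371728
angle = arcsin(0.371728)
angle = 21.82 degrees

21.82


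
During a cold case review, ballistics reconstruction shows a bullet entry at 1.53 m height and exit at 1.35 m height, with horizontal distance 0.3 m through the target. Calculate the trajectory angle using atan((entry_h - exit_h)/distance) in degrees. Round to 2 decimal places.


Bullet trajectory angle:
Height difference = 1.53 - 1.35 = 0.18 m
angle = atan(0.18 / 0.3)
angle = atan(0.6)
angle = 30.96 degrees

30.96


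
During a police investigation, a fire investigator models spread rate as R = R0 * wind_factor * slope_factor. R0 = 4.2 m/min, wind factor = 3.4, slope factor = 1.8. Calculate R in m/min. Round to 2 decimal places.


Fire spread rate calculation:
R = R0 * wind_factor * slope_factor
= 4.2 * 3.4 * 1.8
= 14.28 * 1.8
= 25.70 m/min

25.70


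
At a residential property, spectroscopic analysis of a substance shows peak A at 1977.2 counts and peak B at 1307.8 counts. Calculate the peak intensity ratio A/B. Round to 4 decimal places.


Spectral peak ratio:
Peak A = 1977.2 counts
Peak B = 1307.8 counts
Ratio = 1977.2 / 1307.8 = 1.5119

1.5119


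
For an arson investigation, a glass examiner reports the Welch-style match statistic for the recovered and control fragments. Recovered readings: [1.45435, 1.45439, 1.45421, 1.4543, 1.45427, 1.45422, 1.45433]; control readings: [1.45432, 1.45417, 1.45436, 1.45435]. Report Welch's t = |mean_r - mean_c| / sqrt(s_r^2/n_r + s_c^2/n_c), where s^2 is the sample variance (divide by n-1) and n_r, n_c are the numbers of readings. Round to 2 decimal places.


Welch's t-criterion for glass RI comparison:
Recovered mean = sum / n_r = 10.18007 / 7 = 1.4542957
Control mean = sum / n_c = 5.8172 / 4 = 1.4543
Recovered sample variance s_r^2 = 4.4619e-09
Control sample variance s_c^2 = 7.8e-09
Welch SE (unpooled) = sqrt(s_r^2/n_r + s_c^2/n_c) = sqrt(6.37415e-10 + 1.95e-09) = sqrt(2.58742e-09) = 5.08667e-05
|mean_r - mean_c| = 4.28571e-06
t = 4.28571e-06 / 5.08667e-05 = 0.08

0.08


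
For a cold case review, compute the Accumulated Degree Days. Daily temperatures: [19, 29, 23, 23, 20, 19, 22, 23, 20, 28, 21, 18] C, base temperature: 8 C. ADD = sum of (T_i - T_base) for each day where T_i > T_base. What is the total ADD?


Computing ADD day by day:
Day 1: max(0, 19 - 8) = 11
Day 2: max(0, 29 - 8) = 21
Day 3: max(0, 23 - 8) = 15
Day 4: max(0, 23 - 8) = 15
Day 5: max(0, 20 - 8) = 12
Day 6: max(0, 19 - 8) = 11
Day 7: max(0, 22 - 8) = 14
Day 8: max(0, 23 - 8) = 15
Day 9: max(0, 20 - 8) = 12
Day 10: max(0, 28 - 8) = 20
Day 11: max(0, 21 - 8) = 13
Day 12: max(0, 18 - 8) = 10
Total ADD = 169

169


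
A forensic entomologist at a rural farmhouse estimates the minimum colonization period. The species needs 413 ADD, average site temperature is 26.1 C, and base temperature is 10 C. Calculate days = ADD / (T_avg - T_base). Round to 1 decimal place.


Insect development time:
Effective temperature = avg_temp - T_base = 26.1 - 10 = 16.1 C
Days = ADD / effective_temp = 413 / 16.1 = 25.7 days

25.7


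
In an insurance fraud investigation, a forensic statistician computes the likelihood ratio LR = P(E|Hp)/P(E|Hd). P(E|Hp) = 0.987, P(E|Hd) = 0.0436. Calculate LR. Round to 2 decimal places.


Likelihood ratio calculation:
LR = P(E|Hp) / P(E|Hd)
LR = 0.987 / 0.0436
LR = 22.64

22.64


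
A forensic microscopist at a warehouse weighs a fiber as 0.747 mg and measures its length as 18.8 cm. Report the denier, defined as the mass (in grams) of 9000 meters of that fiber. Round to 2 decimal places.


Denier calculation:
Mass in grams = 0.747 mg / 1000 = 0.000747 g
Length in meters = 18.8 cm / 100 = 0.188 m
Linear density = mass / length = 0.000747 / 0.188 = 0.0039734 g/m
Denier = (g/m) * 9000 = 0.0039734 * 9000 = 35.76

35.76


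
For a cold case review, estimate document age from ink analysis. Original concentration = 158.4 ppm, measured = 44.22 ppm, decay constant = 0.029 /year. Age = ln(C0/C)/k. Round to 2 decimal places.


Document age estimation:
C0/C = 158.4 / 44.22 = 3.58209
ln(C0/C) = 1.275946
t = 1.275946 / 0.029 = 44.00 years

44.00


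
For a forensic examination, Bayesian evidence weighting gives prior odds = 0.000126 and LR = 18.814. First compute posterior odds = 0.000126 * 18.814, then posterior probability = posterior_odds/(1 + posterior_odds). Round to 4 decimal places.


Bayesian evidence evaluation:
Posterior odds = prior_odds * LR = 0.000126 * 18.814 = 0.002370564
Posterior probability = posterior_odds / (1 + posterior_odds)
= 0.002370564 / (1 + 0.002370564)
= 0.002370564 / 1.002370564
= 0.0024

0.0024


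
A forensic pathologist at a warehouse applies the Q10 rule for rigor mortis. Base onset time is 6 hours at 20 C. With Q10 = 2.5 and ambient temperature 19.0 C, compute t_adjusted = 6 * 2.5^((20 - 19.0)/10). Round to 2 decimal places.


Rigor mortis time adjustment:
Exponent = (T_ref - T_actual) / 10 = (20 - 19.0) / 10 = 0.1
Q10 factor = 2.5^0.1 = 1.09596
t_adjusted = 6 * 1.09596 = 6.58 hours

6.58


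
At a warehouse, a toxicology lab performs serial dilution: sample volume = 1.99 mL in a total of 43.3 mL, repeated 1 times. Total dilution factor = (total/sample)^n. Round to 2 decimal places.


Dilution factor calculation:
Single dilution = V_total / V_sample = 43.3 / 1.99 ≈ 21.758794
Number of dilutions = 1
Total DF = (43.3 / 1.99)^1 (full precision, rounded at the end) = 21.76

21.76


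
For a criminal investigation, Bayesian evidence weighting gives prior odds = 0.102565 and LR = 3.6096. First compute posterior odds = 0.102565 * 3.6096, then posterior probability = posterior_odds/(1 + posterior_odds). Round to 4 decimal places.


Bayesian evidence evaluation:
Posterior odds = prior_odds * LR = 0.102565 * 3.6096 = 0.3702186
Posterior probability = posterior_odds / (1 + posterior_odds)
= 0.3702186 / (1 + 0.3702186)
= 0.3702186 / 1.3702186
= 0.2702

0.2702


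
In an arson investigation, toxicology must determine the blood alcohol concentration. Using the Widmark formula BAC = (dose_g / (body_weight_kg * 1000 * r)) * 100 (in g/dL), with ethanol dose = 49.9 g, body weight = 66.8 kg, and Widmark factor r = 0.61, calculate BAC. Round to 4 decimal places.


Applying the Widmark formula:
BAC = (dose_g / (body_wt * 1000 * r)) * 100
Denominator = 66.8 * 1000 * 0.61 = 40748
BAC = (49.9 / 40748) * 100
BAC = 0.1225 g/dL

0.1225


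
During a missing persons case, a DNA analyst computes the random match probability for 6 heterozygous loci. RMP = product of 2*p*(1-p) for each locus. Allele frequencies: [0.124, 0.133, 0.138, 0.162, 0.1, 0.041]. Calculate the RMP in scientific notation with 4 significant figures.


Computing RMP for 6 loci:
Locus 1: 2 * 0.124 * 0.876 = 0.217248
Locus 2: 2 * 0.133 * 0.867 = 0.230622
Locus 3: 2 * 0.138 * 0.862 = 0.237912
Locus 4: 2 * 0.162 * 0.838 = 0.271512
Locus 5: 2 * 0.1 * 0.9 = 0.18
Locus 6: 2 * 0.041 * 0.959 = 0.078638
RMP = 4.581e-05

4.581e-05


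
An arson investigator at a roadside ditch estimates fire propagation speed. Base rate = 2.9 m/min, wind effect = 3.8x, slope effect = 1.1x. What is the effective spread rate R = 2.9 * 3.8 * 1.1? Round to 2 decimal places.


Fire spread rate calculation:
R = R0 * wind_factor * slope_factor
= 2.9 * 3.8 * 1.1
= 11.02 * 1.1
= 12.12 m/min

12.12


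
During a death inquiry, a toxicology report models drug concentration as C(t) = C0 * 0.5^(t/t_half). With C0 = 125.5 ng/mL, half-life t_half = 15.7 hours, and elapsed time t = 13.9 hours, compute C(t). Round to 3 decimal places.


Drug concentration decay:
Number of half-lives = t / t_half = 13.9 / 15.7 = 0.88535
Decay factor = 0.5^0.88535 = 0.54135617
C(t) = 125.5 * 0.54135617 = 67.940 ng/mL

67.940


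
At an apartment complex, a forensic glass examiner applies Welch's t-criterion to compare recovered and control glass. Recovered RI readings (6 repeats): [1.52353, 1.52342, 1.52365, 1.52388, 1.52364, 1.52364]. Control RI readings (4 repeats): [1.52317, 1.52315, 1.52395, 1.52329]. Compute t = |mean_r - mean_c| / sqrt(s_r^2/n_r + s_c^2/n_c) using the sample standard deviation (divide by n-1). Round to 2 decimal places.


Welch's t-criterion for glass RI comparison:
Recovered mean = sum / n_r = 9.14176 / 6 = 1.5236267
Control mean = sum / n_c = 6.09356 / 4 = 1.52339
Recovered sample variance s_r^2 = 2.34267e-08
Control sample variance s_c^2 = 1.432e-07
Welch SE (unpooled) = sqrt(s_r^2/n_r + s_c^2/n_c) = sqrt(3.90444e-09 + 3.58e-08) = sqrt(3.97044e-08) = 0.00019926
|mean_r - mean_c| = 0.000236667
t = 0.000236667 / 0.00019926 = 1.19

1.19


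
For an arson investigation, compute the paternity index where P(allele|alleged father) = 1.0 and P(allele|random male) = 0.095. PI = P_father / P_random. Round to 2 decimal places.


Paternity Index calculation:
PI = P(allele|father) / P(allele|random)
PI = 1.0 / 0.095
PI = 10.53

10.53


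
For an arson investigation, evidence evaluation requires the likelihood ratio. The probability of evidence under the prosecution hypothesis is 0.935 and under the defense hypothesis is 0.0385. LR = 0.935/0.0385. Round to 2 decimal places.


Likelihood ratio calculation:
LR = P(E|Hp) / P(E|Hd)
LR = 0.935 / 0.0385
LR = 24.29

24.29


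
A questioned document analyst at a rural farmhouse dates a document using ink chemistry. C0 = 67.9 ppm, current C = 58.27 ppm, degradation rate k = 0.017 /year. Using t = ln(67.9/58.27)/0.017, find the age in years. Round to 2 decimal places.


Document age estimation:
C0/C = 67.9 / 58.27 = 1.165265
ln(C0/C) = 0.152949
t = 0.152949 / 0.017 = 9.00 years

9.00


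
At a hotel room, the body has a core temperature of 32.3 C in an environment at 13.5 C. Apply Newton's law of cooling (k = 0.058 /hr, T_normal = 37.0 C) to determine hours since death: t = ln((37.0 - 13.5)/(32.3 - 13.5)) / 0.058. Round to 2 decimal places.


Using Newton's law of cooling:
t = ln((T_normal - T_ambient) / (T_body - T_ambient)) / k
T_normal - T_ambient = 23.5
T_body - T_ambient = 18.8
Ratio = 1.25
ln(ratio) = 0.223144
t = 0.223144 / 0.058 = 3.85 hours

3.85


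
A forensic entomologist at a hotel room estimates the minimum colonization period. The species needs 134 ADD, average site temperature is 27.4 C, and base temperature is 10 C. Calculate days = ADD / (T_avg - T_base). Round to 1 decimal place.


Insect development time:
Effective temperature = avg_temp - T_base = 27.4 - 10 = 17.4 C
Days = ADD / effective_temp = 134 / 17.4 = 7.7 days

7.7


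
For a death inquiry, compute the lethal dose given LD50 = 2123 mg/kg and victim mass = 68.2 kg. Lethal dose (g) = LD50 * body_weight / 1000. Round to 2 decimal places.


Lethal dose calculation:
Lethal dose = LD50 * body_weight / 1000
= 2123 * 68.2 / 1000
= 144788.6 / 1000
= 144.79 g

144.79


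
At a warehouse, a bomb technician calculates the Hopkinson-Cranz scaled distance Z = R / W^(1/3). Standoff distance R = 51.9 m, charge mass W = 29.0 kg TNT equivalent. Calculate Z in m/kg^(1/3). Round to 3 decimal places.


Scaled distance calculation:
W^(1/3) = 29.0^(1/3) = 3.072317
Z = R / W^(1/3) = 51.9 / 3.072317
Z = 16.893 m/kg^(1/3)

16.893


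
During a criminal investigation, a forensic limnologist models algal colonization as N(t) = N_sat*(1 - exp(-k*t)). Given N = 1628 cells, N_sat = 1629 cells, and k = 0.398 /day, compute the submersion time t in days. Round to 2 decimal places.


PMSI from diatom colonization curve:
N / N_sat = 1628 / 1629 = 0.999386
1 - N/N_sat = 0.000614
ln(1 - N/N_sat) = -7.395516
t = -ln(1 - N/N_sat) / k = -(-7.395516) / 0.398 = 18.58 days

18.58


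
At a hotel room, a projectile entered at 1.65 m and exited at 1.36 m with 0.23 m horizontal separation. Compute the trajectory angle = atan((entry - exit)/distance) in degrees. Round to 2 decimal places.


Bullet trajectory angle:
Height difference = 1.65 - 1.36 = 0.29 m
angle = atan(0.29 / 0.23)
angle = atan(1.26087)
angle = 51.58 degrees

51.58


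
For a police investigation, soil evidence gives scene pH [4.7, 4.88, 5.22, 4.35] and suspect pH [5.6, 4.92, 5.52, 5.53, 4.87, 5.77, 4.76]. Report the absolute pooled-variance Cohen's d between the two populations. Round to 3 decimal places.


Pooled-variance Cohen's d for soil pH comparison:
Scene mean = 19.15 / 4 = 4.7875
Suspect mean = 36.97 / 7 = 5.281429
Scene sample variance s_s^2 = 0.131558
Suspect sample variance s_c^2 = 0.171781
Pooled variance = ((n_s-1)*s_s^2 + (n_c-1)*s_c^2) / (n_s + n_c - 2) = 0.158373
Pooled SD = sqrt(0.158373) = 0.397961
Mean difference = -0.493929
|d| = |-0.493929| / 0.397961 = 1.241

1.241


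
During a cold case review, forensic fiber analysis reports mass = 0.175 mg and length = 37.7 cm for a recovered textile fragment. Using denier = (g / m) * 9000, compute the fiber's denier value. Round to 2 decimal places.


Denier calculation:
Mass in grams = 0.175 mg / 1000 = 0.000175 g
Length in meters = 37.7 cm / 100 = 0.377 m
Linear density = mass / length = 0.000175 / 0.377 = 0.00046419 g/m
Denier = (g/m) * 9000 = 0.00046419 * 9000 = 4.18

4.18


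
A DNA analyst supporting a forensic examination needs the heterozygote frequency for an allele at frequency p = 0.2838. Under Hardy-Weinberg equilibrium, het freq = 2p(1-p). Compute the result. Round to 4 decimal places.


Hardy-Weinberg heterozygote frequency:
q = 1 - p = 1 - 0.2838 = 0.7162
2pq = 2 * 0.2838 * 0.7162 = 0.4065

0.4065


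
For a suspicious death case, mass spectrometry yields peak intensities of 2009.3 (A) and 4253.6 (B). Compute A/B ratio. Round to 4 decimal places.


Spectral peak ratio:
Peak A = 2009.3 counts
Peak B = 4253.6 counts
Ratio = 2009.3 / 4253.6 = 0.4724

0.4724


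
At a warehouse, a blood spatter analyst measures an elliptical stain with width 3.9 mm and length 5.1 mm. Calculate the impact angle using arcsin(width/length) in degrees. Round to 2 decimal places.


Blood spatter impact angle calculation:
width / length = 3.9 / 5.1 = 0.764706
angle = arcsin(0.764706)
angle = 49.88 degrees

49.88


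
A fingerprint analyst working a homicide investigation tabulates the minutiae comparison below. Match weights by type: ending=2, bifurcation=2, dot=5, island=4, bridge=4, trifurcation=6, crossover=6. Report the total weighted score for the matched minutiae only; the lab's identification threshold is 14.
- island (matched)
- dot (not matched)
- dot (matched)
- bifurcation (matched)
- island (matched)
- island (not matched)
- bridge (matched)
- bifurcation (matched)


Weighted minutiae match score:
  island: matched, +4 (running total 4)
  dot: not matched, +0
  dot: matched, +5 (running total 9)
  bifurcation: matched, +2 (running total 11)
  island: matched, +4 (running total 15)
  island: not matched, +0
  bridge: matched, +4 (running total 19)
  bifurcation: matched, +2 (running total 21)
Total score = 21
Threshold = 14; verdict = identification

21


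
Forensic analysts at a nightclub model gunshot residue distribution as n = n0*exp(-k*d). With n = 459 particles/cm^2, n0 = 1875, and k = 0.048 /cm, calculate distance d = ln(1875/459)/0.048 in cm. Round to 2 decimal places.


GSR distance calculation:
n0/n = 1875 / 459 = 4.084967
ln(n0/n) = 1.407314
d = 1.407314 / 0.048 = 29.32 cm

29.32


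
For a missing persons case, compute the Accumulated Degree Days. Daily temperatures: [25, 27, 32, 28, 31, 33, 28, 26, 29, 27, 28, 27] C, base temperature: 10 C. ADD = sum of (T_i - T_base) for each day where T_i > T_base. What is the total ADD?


Computing ADD day by day:
Day 1: max(0, 25 - 10) = 15
Day 2: max(0, 27 - 10) = 17
Day 3: max(0, 32 - 10) = 22
Day 4: max(0, 28 - 10) = 18
Day 5: max(0, 31 - 10) = 21
Day 6: max(0, 33 - 10) = 23
Day 7: max(0, 28 - 10) = 18
Day 8: max(0, 26 - 10) = 16
Day 9: max(0, 29 - 10) = 19
Day 10: max(0, 27 - 10) = 17
Day 11: max(0, 28 - 10) = 18
Day 12: max(0, 27 - 10) = 17
Total ADD = 221

221


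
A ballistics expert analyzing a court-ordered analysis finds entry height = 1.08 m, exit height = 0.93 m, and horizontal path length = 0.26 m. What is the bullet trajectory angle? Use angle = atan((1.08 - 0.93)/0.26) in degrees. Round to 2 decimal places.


Bullet trajectory angle:
Height difference = 1.08 - 0.93 = 0.15 m
angle = atan(0.15 / 0.26)
angle = atan(0.576923)
angle = 29.98 degrees

29.98


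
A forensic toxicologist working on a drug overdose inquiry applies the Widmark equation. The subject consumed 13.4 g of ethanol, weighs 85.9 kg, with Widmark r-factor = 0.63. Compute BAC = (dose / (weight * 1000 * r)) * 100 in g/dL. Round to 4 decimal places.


Applying the Widmark formula:
BAC = (dose_g / (body_wt * 1000 * r)) * 100
Denominator = 85.9 * 1000 * 0.63 = 54117
BAC = (13.4 / 54117) * 100
BAC = 0.0248 g/dL

0.0248


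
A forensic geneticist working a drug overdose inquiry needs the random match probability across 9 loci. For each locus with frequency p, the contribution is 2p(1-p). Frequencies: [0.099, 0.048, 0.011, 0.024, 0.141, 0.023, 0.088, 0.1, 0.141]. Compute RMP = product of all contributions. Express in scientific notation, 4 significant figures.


Computing RMP for 9 loci:
Locus 1: 2 * 0.099 * 0.901 = 0.178398
Locus 2: 2 * 0.048 * 0.952 = 0.091392
Locus 3: 2 * 0.011 * 0.989 = 0.021758
Locus 4: 2 * 0.024 * 0.976 = 0.046848
Locus 5: 2 * 0.141 * 0.859 = 0.242238
Locus 6: 2 * 0.023 * 0.977 = 0.044942
Locus 7: 2 * 0.088 * 0.912 = 0.160512
Locus 8: 2 * 0.1 * 0.9 = 0.18
Locus 9: 2 * 0.141 * 0.859 = 0.242238
RMP = 1.266e-09

1.266e-09


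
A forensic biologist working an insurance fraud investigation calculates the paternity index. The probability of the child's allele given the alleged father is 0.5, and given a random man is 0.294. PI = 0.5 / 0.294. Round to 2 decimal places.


Paternity Index calculation:
PI = P(allele|father) / P(allele|random)
PI = 0.5 / 0.294
PI = 1.70

1.70


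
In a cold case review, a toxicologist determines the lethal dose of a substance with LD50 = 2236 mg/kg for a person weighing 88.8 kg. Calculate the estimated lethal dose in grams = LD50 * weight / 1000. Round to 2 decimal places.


Lethal dose calculation:
Lethal dose = LD50 * body_weight / 1000
= 2236 * 88.8 / 1000
= 198556.8 / 1000
= 198.56 g

198.56


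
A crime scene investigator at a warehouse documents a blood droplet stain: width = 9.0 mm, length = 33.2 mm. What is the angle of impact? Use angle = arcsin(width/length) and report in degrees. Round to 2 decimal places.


Blood spatter impact angle calculation:
width / length = 9.0 / 33.2 = 0.271084
angle = arcsin(0.271084)
angle = 15.73 degrees

15.73


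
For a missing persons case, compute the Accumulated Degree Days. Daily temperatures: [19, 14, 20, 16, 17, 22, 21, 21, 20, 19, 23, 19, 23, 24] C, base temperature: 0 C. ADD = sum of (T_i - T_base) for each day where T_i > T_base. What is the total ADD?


Computing ADD day by day:
Day 1: max(0, 19 - 0) = 19
Day 2: max(0, 14 - 0) = 14
Day 3: max(0, 20 - 0) = 20
Day 4: max(0, 16 - 0) = 16
Day 5: max(0, 17 - 0) = 17
Day 6: max(0, 22 - 0) = 22
Day 7: max(0, 21 - 0) = 21
Day 8: max(0, 21 - 0) = 21
Day 9: max(0, 20 - 0) = 20
Day 10: max(0, 19 - 0) = 19
Day 11: max(0, 23 - 0) = 23
Day 12: max(0, 19 - 0) = 19
Day 13: max(0, 23 - 0) = 23
Day 14: max(0, 24 - 0) = 24
Total ADD = 278

278


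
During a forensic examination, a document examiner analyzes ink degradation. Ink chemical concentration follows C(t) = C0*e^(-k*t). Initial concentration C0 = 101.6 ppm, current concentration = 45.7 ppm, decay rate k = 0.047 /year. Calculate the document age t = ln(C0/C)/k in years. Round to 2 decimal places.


Document age estimation:
C0/C = 101.6 / 45.7 = 2.223195
ln(C0/C) = 0.798945
t = 0.798945 / 0.047 = 17.00 years

17.00


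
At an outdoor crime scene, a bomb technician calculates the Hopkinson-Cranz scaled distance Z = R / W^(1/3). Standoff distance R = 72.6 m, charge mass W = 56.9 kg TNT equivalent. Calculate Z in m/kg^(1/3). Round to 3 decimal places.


Scaled distance calculation:
W^(1/3) = 56.9^(1/3) = 3.846249
Z = R / W^(1/3) = 72.6 / 3.846249
Z = 18.876 m/kg^(1/3)

18.876


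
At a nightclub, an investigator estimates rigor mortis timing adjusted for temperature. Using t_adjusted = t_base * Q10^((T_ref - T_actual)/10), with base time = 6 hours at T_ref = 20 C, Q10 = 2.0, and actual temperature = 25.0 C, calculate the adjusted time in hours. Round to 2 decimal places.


Rigor mortis time adjustment:
Exponent = (T_ref - T_actual) / 10 = (20 - 25.0) / 10 = -0.5
Q10 factor = 2.0^-0.5 = 0.70711
t_adjusted = 6 * 0.70711 = 4.24 hours

4.24


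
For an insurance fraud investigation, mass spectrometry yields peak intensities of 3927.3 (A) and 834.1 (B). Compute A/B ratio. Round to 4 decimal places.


Spectral peak ratio:
Peak A = 3927.3 counts
Peak B = 834.1 counts
Ratio = 3927.3 / 834.1 = 4.7084

4.7084


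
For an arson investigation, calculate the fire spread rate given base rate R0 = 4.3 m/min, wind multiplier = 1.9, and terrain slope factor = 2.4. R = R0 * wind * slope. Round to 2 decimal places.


Fire spread rate calculation:
R = R0 * wind_factor * slope_factor
= 4.3 * 1.9 * 2.4
= 8.17 * 2.4
= 19.61 m/min

19.61


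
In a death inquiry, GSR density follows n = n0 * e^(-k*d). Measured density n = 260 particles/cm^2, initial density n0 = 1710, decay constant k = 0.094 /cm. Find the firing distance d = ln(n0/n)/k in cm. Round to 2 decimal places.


GSR distance calculation:
n0/n = 1710 / 260 = 6.576923
ln(n0/n) = 1.883567
d = 1.883567 / 0.094 = 20.04 cm

20.04


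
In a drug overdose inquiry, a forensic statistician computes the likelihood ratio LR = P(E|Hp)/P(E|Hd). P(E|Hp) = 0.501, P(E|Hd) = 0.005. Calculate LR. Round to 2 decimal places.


Likelihood ratio calculation:
LR = P(E|Hp) / P(E|Hd)
LR = 0.501 / 0.005
LR = 100.20

100.20


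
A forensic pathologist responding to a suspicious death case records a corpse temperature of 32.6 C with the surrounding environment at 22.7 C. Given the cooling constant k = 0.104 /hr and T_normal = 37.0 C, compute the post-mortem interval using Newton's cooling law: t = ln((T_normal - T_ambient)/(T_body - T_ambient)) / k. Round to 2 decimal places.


Using Newton's law of cooling:
t = ln((T_normal - T_ambient) / (T_body - T_ambient)) / k
T_normal - T_ambient = 14.3
T_body - T_ambient = 9.9
Ratio = 1.444444
ln(ratio) = 0.367724
t = 0.367724 / 0.104 = 3.54 hours

3.54


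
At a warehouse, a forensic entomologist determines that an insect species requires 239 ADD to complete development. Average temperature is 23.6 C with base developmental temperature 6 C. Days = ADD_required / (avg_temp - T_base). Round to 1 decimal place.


Insect development time:
Effective temperature = avg_temp - T_base = 23.6 - 6 = 17.6 C
Days = ADD / effective_temp = 239 / 17.6 = 13.6 days

13.6


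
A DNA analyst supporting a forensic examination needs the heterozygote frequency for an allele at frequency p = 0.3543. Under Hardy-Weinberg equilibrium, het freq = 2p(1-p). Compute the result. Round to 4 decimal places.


Hardy-Weinberg heterozygote frequency:
q = 1 - p = 1 - 0.3543 = 0.6457
2pq = 2 * 0.3543 * 0.6457 = 0.4575

0.4575


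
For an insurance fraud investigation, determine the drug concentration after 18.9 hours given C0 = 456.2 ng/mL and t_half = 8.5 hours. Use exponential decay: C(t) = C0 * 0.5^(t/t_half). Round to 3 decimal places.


Drug concentration decay:
Number of half-lives = t / t_half = 18.9 / 8.5 = 2.223529
Decay factor = 0.5^2.223529 = 0.21411696
C(t) = 456.2 * 0.21411696 = 97.680 ng/mL

97.680


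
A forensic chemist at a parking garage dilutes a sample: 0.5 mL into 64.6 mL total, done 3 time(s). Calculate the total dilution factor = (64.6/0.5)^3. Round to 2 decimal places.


Dilution factor calculation:
Single dilution = V_total / V_sample = 64.6 / 0.5 ≈ 129.2
Number of dilutions = 3
Total DF = (64.6 / 0.5)^3 (full precision, rounded at the end) = 2156689.09

2156689.09


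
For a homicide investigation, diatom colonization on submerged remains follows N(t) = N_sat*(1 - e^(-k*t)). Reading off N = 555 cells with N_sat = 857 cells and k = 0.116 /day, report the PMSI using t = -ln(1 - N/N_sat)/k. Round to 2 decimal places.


PMSI from diatom colonization curve:
N / N_sat = 555 / 857 = 0.647608
1 - N/N_sat = 0.352392
ln(1 - N/N_sat) = -1.043011
t = -ln(1 - N/N_sat) / k = -(-1.043011) / 0.116 = 8.99 days

8.99


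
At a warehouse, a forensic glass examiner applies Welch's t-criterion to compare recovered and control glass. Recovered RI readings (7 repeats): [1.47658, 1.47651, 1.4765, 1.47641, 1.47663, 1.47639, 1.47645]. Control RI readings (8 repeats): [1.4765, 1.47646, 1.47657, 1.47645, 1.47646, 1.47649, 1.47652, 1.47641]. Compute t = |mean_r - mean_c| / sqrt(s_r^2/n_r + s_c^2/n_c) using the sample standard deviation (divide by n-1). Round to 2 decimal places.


Welch's t-criterion for glass RI comparison:
Recovered mean = sum / n_r = 10.33547 / 7 = 1.4764957
Control mean = sum / n_c = 11.81186 / 8 = 1.4764825
Recovered sample variance s_r^2 = 7.6619e-09
Control sample variance s_c^2 = 2.39286e-09
Welch SE (unpooled) = sqrt(s_r^2/n_r + s_c^2/n_c) = sqrt(1.09456e-09 + 2.99107e-10) = sqrt(1.39367e-09) = 3.73319e-05
|mean_r - mean_c| = 1.32143e-05
t = 1.32143e-05 / 3.73319e-05 = 0.35

0.35


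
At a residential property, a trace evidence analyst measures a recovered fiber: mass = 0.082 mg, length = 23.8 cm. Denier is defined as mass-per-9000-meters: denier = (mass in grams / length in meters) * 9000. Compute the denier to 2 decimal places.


Denier calculation:
Mass in grams = 0.082 mg / 1000 = 0.000082 g
Length in meters = 23.8 cm / 100 = 0.238 m
Linear density = mass / length = 0.000082 / 0.238 = 0.00034454 g/m
Denier = (g/m) * 9000 = 0.00034454 * 9000 = 3.10

3.10


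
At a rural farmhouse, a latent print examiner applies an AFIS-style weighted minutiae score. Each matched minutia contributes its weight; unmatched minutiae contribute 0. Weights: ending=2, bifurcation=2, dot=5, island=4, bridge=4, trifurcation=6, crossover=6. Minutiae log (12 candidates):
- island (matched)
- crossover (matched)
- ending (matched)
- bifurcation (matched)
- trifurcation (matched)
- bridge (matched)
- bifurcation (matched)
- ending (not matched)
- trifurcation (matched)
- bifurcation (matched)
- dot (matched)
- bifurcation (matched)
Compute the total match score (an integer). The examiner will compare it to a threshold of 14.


Weighted minutiae match score:
  island: matched, +4 (running total 4)
  crossover: matched, +6 (running total 10)
  ending: matched, +2 (running total 12)
  bifurcation: matched, +2 (running total 14)
  trifurcation: matched, +6 (running total 20)
  bridge: matched, +4 (running total 24)
  bifurcation: matched, +2 (running total 26)
  ending: not matched, +0
  trifurcation: matched, +6 (running total 32)
  bifurcation: matched, +2 (running total 34)
  dot: matched, +5 (running total 39)
  bifurcation: matched, +2 (running total 41)
Total score = 41
Threshold = 14; verdict = identification

41


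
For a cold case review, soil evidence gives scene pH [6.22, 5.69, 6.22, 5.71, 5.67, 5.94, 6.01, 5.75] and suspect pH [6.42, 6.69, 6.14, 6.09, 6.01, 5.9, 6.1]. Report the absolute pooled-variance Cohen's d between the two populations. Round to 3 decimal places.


Pooled-variance Cohen's d for soil pH comparison:
Scene mean = 47.21 / 8 = 5.90125
Suspect mean = 43.35 / 7 = 6.192857
Scene sample variance s_s^2 = 0.053441
Suspect sample variance s_c^2 = 0.073324
Pooled variance = ((n_s-1)*s_s^2 + (n_c-1)*s_c^2) / (n_s + n_c - 2) = 0.062618
Pooled SD = sqrt(0.062618) = 0.250236
Mean difference = -0.291607
|d| = |-0.291607| / 0.250236 = 1.165

1.165


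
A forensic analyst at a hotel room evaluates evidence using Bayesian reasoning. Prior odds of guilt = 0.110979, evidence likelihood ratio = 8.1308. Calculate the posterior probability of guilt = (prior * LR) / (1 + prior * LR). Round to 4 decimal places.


Bayesian evidence evaluation:
Posterior odds = prior_odds * LR = 0.110979 * 8.1308 = 0.9023481
Posterior probability = posterior_odds / (1 + posterior_odds)
= 0.9023481 / (1 + 0.9023481)
= 0.9023481 / 1.9023481
= 0.4743

0.4743


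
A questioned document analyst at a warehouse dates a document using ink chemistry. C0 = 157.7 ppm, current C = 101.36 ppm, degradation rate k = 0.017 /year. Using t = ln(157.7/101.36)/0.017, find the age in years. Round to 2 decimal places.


Document age estimation:
C0/C = 157.7 / 101.36 = 1.555841
ln(C0/C) = 0.442016
t = 0.442016 / 0.017 = 26.00 years

26.00


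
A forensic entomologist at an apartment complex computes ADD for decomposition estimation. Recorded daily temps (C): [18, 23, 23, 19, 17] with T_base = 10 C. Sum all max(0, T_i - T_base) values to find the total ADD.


Computing ADD day by day:
Day 1: max(0, 18 - 10) = 8
Day 2: max(0, 23 - 10) = 13
Day 3: max(0, 23 - 10) = 13
Day 4: max(0, 19 - 10) = 9
Day 5: max(0, 17 - 10) = 7
Total ADD = 50

50


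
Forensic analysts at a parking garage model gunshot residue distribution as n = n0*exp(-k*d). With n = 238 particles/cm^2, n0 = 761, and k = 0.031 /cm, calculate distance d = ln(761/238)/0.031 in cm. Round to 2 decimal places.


GSR distance calculation:
n0/n = 761 / 238 = 3.197479
ln(n0/n) = 1.162363
d = 1.162363 / 0.031 = 37.50 cm

37.50


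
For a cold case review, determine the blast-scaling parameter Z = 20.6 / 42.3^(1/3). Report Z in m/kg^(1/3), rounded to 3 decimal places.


Scaled distance calculation:
W^(1/3) = 42.3^(1/3) = 3.484283
Z = R / W^(1/3) = 20.6 / 3.484283
Z = 5.912 m/kg^(1/3)

5.912


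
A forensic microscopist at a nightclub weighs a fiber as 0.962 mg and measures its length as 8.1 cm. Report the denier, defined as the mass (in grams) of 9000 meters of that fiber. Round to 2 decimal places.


Denier calculation:
Mass in grams = 0.962 mg / 1000 = 0.000962 g
Length in meters = 8.1 cm / 100 = 0.081 m
Linear density = mass / length = 0.000962 / 0.081 = 0.01187654 g/m
Denier = (g/m) * 9000 = 0.01187654 * 9000 = 106.89

106.89


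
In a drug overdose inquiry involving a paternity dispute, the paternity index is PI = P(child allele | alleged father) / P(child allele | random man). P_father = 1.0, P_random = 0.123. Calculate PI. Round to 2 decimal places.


Paternity Index calculation:
PI = P(allele|father) / P(allele|random)
PI = 1.0 / 0.123
PI = 8.13

8.13


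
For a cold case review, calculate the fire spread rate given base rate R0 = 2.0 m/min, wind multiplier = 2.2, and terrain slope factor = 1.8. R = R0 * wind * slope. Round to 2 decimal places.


Fire spread rate calculation:
R = R0 * wind_factor * slope_factor
= 2.0 * 2.2 * 1.8
= 4.4 * 1.8
= 7.92 m/min

7.92


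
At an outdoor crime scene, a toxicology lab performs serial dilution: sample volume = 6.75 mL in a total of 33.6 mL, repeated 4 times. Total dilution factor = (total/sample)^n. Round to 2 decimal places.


Dilution factor calculation:
Single dilution = V_total / V_sample = 33.6 / 6.75 ≈ 4.977778
Number of dilutions = 4
Total DF = (33.6 / 6.75)^4 (full precision, rounded at the end) = 613.96

613.96


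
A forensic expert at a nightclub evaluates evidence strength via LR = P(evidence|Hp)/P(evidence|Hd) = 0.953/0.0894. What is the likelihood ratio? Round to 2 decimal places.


Likelihood ratio calculation:
LR = P(E|Hp) / P(E|Hd)
LR = 0.953 / 0.0894
LR = 10.66

10.66


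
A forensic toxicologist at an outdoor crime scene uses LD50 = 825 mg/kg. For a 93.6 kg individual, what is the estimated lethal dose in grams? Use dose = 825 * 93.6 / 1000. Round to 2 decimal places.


Lethal dose calculation:
Lethal dose = LD50 * body_weight / 1000
= 825 * 93.6 / 1000
= 77220 / 1000
= 77.22 g

77.22


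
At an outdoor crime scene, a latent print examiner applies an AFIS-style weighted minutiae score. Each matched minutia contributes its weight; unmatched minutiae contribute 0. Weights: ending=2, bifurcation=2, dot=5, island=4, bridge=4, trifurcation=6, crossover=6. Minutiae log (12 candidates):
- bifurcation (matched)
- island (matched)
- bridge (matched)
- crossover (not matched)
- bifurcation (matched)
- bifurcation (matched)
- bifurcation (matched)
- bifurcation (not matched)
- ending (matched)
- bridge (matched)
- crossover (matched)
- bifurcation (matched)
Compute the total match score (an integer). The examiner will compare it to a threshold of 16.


Weighted minutiae match score:
  bifurcation: matched, +2 (running total 2)
  island: matched, +4 (running total 6)
  bridge: matched, +4 (running total 10)
  crossover: not matched, +0
  bifurcation: matched, +2 (running total 12)
  bifurcation: matched, +2 (running total 14)
  bifurcation: matched, +2 (running total 16)
  bifurcation: not matched, +0
  ending: matched, +2 (running total 18)
  bridge: matched, +4 (running total 22)
  crossover: matched, +6 (running total 28)
  bifurcation: matched, +2 (running total 30)
Total score = 30
Threshold = 16; verdict = identification

30


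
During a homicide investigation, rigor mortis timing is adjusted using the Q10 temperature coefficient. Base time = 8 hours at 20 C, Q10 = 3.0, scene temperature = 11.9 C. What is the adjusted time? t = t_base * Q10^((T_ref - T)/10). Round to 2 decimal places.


Rigor mortis time adjustment:
Exponent = (T_ref - T_actual) / 10 = (20 - 11.9) / 10 = 0.81
Q10 factor = 3.0^0.81 = 2.43483
t_adjusted = 8 * 2.43483 = 19.48 hours

19.48


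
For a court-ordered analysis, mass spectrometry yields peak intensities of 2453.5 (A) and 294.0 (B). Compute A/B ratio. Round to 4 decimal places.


Spectral peak ratio:
Peak A = 2453.5 counts
Peak B = 294.0 counts
Ratio = 2453.5 / 294.0 = 8.3452

8.3452


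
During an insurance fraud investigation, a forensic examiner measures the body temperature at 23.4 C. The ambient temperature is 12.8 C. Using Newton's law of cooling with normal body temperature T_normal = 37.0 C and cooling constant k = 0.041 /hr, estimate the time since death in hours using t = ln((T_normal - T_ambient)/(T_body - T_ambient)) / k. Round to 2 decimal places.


Using Newton's law of cooling:
t = ln((T_normal - T_ambient) / (T_body - T_ambient)) / k
T_normal - T_ambient = 24.2
T_body - T_ambient = 10.6
Ratio = 2.283019
ln(ratio) = 0.825499
t = 0.825499 / 0.041 = 20.13 hours

20.13


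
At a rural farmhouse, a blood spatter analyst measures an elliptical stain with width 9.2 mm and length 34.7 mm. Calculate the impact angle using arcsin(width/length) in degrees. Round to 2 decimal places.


Blood spatter impact angle calculation:
width / length = 9.2 / 34.7 = 0.26513
angle = arcsin(0.26513)
angle = 15.37 degrees

15.37


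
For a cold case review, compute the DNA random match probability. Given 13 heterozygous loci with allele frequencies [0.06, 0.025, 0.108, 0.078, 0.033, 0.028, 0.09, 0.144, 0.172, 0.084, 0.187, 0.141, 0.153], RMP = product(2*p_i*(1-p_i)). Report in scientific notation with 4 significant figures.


Computing RMP for 13 loci:
Locus 1: 2 * 0.06 * 0.94 = 0.1128
Locus 2: 2 * 0.025 * 0.975 = 0.04875
Locus 3: 2 * 0.108 * 0.892 = 0.192672
Locus 4: 2 * 0.078 * 0.922 = 0.143832
Locus 5: 2 * 0.033 * 0.967 = 0.063822
Locus 6: 2 * 0.028 * 0.972 = 0.054432
Locus 7: 2 * 0.09 * 0.91 = 0.1638
Locus 8: 2 * 0.144 * 0.856 = 0.246528
Locus 9: 2 * 0.172 * 0.828 = 0.284832
Locus 10: 2 * 0.084 * 0.916 = 0.153888
Locus 11: 2 * 0.187 * 0.813 = 0.304062
Locus 12: 2 * 0.141 * 0.859 = 0.242238
Locus 13: 2 * 0.153 * 0.847 = 0.259182
RMP = 1.789e-11

1.789e-11
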